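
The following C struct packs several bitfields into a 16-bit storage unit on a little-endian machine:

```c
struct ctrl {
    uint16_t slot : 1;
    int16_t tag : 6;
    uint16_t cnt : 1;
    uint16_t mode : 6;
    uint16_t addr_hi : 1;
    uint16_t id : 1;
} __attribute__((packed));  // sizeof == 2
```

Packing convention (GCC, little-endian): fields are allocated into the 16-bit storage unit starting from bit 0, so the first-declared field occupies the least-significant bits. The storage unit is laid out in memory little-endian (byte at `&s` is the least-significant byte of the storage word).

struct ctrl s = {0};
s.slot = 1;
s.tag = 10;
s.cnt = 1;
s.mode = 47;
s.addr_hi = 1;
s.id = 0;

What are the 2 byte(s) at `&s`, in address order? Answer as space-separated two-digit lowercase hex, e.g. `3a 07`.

95 6f

slot (1b) val=1 bits=0x1 at bit 0: 0x0001
tag (6b) val=10 bits=0xa at bit 1: 0x0015
cnt (1b) val=1 bits=0x1 at bit 7: 0x0095
mode (6b) val=47 bits=0x2f at bit 8: 0x2f95
addr_hi (1b) val=1 bits=0x1 at bit 14: 0x6f95
id (1b) val=0 bits=0x0 at bit 15: 0x6f95
word = 0x6f95 → little-endian bytes:
  [0]=0x95  [1]=0x6f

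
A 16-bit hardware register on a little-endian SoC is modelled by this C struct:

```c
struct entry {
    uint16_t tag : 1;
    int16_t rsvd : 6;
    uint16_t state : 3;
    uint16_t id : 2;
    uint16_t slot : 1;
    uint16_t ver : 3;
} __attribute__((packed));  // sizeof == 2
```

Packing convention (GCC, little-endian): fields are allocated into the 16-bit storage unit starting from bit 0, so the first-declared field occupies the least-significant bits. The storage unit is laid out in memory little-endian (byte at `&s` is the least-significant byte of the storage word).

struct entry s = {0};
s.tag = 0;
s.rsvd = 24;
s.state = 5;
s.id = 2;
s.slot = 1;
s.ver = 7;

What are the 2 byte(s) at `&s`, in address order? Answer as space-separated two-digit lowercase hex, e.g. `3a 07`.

[0+:1] tag=0 & 0x1 = 0x0; word=0x0000
[1+:6] rsvd=24 & 0x3f = 0x18; word=0x0030
[7+:3] state=5 & 0x7 = 0x5; word=0x02b0
[10+:2] id=2 & 0x3 = 0x2; word=0x0ab0
[12+:1] slot=1 & 0x1 = 0x1; word=0x1ab0
[13+:3] ver=7 & 0x7 = 0x7; word=0xfab0
word = 0xfab0 → little-endian bytes:
  [0]=0xb0  [1]=0xfa

b0 fa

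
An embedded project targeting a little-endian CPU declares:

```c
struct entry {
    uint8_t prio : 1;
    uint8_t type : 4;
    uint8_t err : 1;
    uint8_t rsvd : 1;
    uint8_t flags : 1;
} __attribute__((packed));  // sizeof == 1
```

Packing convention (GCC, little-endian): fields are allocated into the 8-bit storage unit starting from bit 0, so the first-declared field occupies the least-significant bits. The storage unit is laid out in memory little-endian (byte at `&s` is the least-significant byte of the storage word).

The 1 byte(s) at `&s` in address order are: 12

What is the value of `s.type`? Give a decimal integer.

9

[0]=0x12 (little-endian) → word 0x12
prio [0+:1] = (word>>0) & 0x1 = 0
type [1+:4] = (word>>1) & 0xf = 9  ←
err [5+:1] = (word>>5) & 0x1 = 0
rsvd [6+:1] = (word>>6) & 0x1 = 0
flags [7+:1] = (word>>7) & 0x1 = 0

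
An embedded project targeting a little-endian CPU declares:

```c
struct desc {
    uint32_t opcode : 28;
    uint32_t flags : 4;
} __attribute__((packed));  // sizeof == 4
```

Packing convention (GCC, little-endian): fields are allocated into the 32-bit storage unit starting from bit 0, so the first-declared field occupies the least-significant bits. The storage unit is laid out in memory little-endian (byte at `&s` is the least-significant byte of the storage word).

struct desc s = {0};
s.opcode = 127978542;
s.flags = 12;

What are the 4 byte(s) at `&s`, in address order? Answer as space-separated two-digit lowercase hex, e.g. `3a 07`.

opcode:28 = 127978542 → 0x7a0cc2e << 0 → word 0x07a0cc2e
flags:4 = 12 → 0xc << 28 → word 0xc7a0cc2e
word = 0xc7a0cc2e → little-endian bytes:
  [0]=0x2e  [1]=0xcc  [2]=0xa0  [3]=0xc7

2e cc a0 c7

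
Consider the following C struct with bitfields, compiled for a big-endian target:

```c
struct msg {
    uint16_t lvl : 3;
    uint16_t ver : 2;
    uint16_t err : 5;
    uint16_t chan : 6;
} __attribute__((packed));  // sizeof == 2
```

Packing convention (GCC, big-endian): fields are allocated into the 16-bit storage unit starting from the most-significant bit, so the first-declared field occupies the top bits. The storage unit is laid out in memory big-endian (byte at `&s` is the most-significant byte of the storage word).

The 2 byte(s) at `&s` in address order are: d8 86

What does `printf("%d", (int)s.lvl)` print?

[0]=0xd8 [1]=0x86 (big-endian) → word 0xd886
lvl [13+:3] = (word>>13) & 0x7 = 6  ←
ver [11+:2] = (word>>11) & 0x3 = 3
err [6+:5] = (word>>6) & 0x1f = 2
chan [0+:6] = (word>>0) & 0x3f = 6

6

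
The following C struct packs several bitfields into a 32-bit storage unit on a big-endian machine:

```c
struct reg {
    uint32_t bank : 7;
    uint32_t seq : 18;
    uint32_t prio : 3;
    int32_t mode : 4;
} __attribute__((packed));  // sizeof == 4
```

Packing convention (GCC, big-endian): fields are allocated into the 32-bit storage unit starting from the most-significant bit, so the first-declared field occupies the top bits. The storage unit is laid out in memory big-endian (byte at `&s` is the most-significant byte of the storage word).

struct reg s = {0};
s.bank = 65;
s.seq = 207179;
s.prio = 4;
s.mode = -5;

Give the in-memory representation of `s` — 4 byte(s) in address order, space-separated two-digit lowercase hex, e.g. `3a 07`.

83 94 a5 cb

[25+:7] bank=65 & 0x7f = 0x41; word=0x82000000
[7+:18] seq=207179 & 0x3ffff = 0x3294b; word=0x8394a580
[4+:3] prio=4 & 0x7 = 0x4; word=0x8394a5c0
[0+:4] mode=-5 & 0xf = 0xb; word=0x8394a5cb
word = 0x8394a5cb → big-endian bytes:
  [0]=0x83  [1]=0x94  [2]=0xa5  [3]=0xcb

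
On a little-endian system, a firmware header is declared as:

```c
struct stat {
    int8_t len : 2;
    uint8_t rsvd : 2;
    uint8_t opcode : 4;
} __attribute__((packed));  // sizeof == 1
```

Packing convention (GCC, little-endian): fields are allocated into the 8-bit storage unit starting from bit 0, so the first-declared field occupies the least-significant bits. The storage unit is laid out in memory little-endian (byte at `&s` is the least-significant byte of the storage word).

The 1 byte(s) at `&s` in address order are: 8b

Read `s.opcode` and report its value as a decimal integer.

8

[0]=0x8b (little-endian) → word 0x8b
len [0+:2] = (word>>0) & 0x3 = 3
rsvd [2+:2] = (word>>2) & 0x3 = 2
opcode [4+:4] = (word>>4) & 0xf = 8  ←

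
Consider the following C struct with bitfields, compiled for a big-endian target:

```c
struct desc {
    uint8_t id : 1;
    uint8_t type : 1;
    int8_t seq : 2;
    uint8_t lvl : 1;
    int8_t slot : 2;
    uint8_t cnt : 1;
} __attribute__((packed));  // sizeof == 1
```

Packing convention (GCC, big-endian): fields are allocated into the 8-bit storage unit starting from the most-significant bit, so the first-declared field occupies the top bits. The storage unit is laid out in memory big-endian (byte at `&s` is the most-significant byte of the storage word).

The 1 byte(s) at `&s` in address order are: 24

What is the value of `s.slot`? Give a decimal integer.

-2

[0]=0x24 (big-endian) → word 0x24
id [7+:1] = (word>>7) & 0x1 = 0
type [6+:1] = (word>>6) & 0x1 = 0
seq [4+:2] = (word>>4) & 0x3 = 2
lvl [3+:1] = (word>>3) & 0x1 = 0
slot [1+:2] = (word>>1) & 0x3 = 2  ←
cnt [0+:1] = (word>>0) & 0x1 = 0
slot signed 2b, MSB=1: 2 - 4 = -2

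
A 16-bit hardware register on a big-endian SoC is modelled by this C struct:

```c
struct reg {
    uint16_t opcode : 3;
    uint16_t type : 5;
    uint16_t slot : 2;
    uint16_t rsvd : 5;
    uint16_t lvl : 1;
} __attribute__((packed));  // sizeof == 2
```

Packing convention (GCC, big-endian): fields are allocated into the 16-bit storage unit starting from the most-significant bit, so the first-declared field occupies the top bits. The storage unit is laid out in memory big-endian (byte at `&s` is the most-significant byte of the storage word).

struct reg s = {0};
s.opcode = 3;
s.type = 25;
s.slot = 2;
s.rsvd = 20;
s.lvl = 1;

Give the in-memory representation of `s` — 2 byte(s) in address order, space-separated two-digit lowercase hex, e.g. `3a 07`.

79 a9

[13+:3] opcode=3 & 0x7 = 0x3; word=0x6000
[8+:5] type=25 & 0x1f = 0x19; word=0x7900
[6+:2] slot=2 & 0x3 = 0x2; word=0x7980
[1+:5] rsvd=20 & 0x1f = 0x14; word=0x79a8
[0+:1] lvl=1 & 0x1 = 0x1; word=0x79a9
word = 0x79a9 → big-endian bytes:
  [0]=0x79  [1]=0xa9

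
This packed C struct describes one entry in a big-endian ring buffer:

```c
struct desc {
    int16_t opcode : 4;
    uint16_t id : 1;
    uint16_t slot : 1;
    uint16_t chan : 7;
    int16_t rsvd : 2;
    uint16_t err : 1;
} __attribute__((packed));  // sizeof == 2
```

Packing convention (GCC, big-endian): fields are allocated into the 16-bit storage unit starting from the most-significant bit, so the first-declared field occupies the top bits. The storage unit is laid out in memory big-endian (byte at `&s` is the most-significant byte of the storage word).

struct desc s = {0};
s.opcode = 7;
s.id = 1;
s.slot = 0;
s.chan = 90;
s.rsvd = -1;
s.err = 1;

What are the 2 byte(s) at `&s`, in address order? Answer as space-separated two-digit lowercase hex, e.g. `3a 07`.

7a d7

opcode:4 = 7 → 0x7 << 12 → word 0x7000
id:1 = 1 → 0x1 << 11 → word 0x7800
slot:1 = 0 → 0x0 << 10 → word 0x7800
chan:7 = 90 → 0x5a << 3 → word 0x7ad0
rsvd:2 = -1 → 0x3 << 1 → word 0x7ad6
err:1 = 1 → 0x1 << 0 → word 0x7ad7
word = 0x7ad7 → big-endian bytes:
  [0]=0x7a  [1]=0xd7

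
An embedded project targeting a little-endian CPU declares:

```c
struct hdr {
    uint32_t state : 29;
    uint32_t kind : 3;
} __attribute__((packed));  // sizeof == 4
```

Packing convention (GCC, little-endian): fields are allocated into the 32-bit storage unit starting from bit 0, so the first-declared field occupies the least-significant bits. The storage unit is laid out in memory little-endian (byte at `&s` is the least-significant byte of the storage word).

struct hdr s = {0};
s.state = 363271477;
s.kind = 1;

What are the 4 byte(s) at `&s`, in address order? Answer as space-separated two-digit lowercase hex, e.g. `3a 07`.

state (29b) val=363271477 bits=0x15a71535 at bit 0: 0x15a71535
kind (3b) val=1 bits=0x1 at bit 29: 0x35a71535
word = 0x35a71535 → little-endian bytes:
  [0]=0x35  [1]=0x15  [2]=0xa7  [3]=0x35

35 15 a7 35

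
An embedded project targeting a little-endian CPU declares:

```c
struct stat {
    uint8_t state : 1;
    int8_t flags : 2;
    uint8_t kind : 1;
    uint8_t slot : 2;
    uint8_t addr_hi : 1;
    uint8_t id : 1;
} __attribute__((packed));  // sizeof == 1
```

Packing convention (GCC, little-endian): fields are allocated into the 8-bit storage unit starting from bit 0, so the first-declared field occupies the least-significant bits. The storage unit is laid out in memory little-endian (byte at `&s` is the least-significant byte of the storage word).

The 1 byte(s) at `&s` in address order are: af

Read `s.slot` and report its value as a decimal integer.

2

[0]=0xaf (little-endian) → word 0xaf
state [0+:1] = (word>>0) & 0x1 = 1
flags [1+:2] = (word>>1) & 0x3 = 3
kind [3+:1] = (word>>3) & 0x1 = 1
slot [4+:2] = (word>>4) & 0x3 = 2  ←
addr_hi [6+:1] = (word>>6) & 0x1 = 0
id [7+:1] = (word>>7) & 0x1 = 1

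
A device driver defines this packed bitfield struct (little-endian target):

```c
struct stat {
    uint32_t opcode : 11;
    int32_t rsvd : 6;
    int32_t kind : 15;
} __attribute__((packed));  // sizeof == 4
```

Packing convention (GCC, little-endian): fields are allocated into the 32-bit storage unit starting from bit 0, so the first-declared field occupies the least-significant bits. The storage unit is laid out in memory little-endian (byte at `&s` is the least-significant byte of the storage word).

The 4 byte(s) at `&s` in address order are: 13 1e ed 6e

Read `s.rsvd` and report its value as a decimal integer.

[0]=0x13 [1]=0x1e [2]=0xed [3]=0x6e (little-endian) → word 0x6eed1e13
opcode:11 @ bit 0 → (0x6eed1e13>>0)&0x7ff = 0x613
rsvd:6 @ bit 11 → (0x6eed1e13>>11)&0x3f = 0x23  ←
kind:15 @ bit 17 → (0x6eed1e13>>17)&0x7fff = 0x3776
rsvd signed 6b, MSB=1: 35 - 64 = -29

-29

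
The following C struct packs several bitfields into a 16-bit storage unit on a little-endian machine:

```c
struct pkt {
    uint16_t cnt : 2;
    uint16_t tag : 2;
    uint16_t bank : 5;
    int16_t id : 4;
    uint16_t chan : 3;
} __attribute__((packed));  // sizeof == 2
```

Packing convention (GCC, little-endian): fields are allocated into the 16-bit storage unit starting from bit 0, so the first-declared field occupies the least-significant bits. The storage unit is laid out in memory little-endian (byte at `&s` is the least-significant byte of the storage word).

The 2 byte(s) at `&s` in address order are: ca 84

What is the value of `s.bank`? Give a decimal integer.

[0]=0xca [1]=0x84 (little-endian) → word 0x84ca
cnt:2 @ bit 0 → (0x84ca>>0)&0x3 = 0x2
tag:2 @ bit 2 → (0x84ca>>2)&0x3 = 0x2
bank:5 @ bit 4 → (0x84ca>>4)&0x1f = 0xc  ←
id:4 @ bit 9 → (0x84ca>>9)&0xf = 0x2
chan:3 @ bit 13 → (0x84ca>>13)&0x7 = 0x4

12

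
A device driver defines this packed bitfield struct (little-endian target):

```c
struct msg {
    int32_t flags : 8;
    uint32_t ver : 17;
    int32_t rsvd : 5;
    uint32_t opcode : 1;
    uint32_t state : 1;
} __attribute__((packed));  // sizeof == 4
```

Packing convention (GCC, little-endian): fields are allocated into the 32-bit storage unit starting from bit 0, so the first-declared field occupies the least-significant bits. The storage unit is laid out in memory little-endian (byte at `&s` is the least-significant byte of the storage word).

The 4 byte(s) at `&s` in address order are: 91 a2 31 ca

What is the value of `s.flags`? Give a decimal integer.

[0]=0x91 [1]=0xa2 [2]=0x31 [3]=0xca (little-endian) → word 0xca31a291
flags:8 @ bit 0 → (0xca31a291>>0)&0xff = 0x91  ←
ver:17 @ bit 8 → (0xca31a291>>8)&0x1ffff = 0x31a2
rsvd:5 @ bit 25 → (0xca31a291>>25)&0x1f = 0x5
opcode:1 @ bit 30 → (0xca31a291>>30)&0x1 = 0x1
state:1 @ bit 31 → (0xca31a291>>31)&0x1 = 0x1
flags signed 8b, MSB=1: 145 - 256 = -111

-111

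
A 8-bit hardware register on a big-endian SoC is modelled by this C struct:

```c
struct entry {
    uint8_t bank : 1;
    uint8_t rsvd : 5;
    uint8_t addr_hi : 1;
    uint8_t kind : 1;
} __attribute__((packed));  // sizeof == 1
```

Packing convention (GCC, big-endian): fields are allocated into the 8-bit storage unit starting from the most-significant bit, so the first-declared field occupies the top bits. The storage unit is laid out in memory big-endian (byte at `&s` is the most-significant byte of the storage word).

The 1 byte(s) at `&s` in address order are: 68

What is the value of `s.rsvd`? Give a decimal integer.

26

[0]=0x68 (big-endian) → word 0x68
bank [7+:1] = (word>>7) & 0x1 = 0
rsvd [2+:5] = (word>>2) & 0x1f = 26  ←
addr_hi [1+:1] = (word>>1) & 0x1 = 0
kind [0+:1] = (word>>0) & 0x1 = 0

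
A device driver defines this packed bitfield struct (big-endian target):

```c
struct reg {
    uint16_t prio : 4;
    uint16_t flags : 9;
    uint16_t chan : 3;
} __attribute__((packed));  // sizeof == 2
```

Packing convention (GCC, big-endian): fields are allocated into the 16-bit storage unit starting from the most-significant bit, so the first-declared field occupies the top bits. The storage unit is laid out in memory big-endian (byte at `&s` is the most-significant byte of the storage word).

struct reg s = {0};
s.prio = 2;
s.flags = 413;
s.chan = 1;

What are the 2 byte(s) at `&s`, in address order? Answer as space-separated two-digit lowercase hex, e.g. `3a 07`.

2c e9

[12+:4] prio=2 & 0xf = 0x2; word=0x2000
[3+:9] flags=413 & 0x1ff = 0x19d; word=0x2ce8
[0+:3] chan=1 & 0x7 = 0x1; word=0x2ce9
word = 0x2ce9 → big-endian bytes:
  [0]=0x2c  [1]=0xe9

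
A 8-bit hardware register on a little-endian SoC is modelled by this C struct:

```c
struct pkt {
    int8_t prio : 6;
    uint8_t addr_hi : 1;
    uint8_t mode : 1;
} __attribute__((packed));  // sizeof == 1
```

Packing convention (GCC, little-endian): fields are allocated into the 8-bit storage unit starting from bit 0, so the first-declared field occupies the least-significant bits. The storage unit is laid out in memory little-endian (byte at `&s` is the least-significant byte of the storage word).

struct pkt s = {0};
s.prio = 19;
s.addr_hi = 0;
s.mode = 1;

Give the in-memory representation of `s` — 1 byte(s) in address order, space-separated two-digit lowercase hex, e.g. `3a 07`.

prio:6 = 19 → 0x13 << 0 → word 0x13
addr_hi:1 = 0 → 0x0 << 6 → word 0x13
mode:1 = 1 → 0x1 << 7 → word 0x93
word = 0x93 → little-endian bytes:
  [0]=0x93

93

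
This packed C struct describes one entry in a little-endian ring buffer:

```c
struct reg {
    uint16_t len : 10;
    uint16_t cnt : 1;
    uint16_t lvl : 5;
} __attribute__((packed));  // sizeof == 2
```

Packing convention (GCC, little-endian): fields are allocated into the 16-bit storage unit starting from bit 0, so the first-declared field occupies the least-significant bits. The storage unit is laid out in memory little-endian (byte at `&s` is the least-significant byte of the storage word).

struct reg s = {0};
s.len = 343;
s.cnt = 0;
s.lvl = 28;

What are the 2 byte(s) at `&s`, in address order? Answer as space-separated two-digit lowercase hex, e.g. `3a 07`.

57 e1

[0+:10] len=343 & 0x3ff = 0x157; word=0x0157
[10+:1] cnt=0 & 0x1 = 0x0; word=0x0157
[11+:5] lvl=28 & 0x1f = 0x1c; word=0xe157
word = 0xe157 → little-endian bytes:
  [0]=0x57  [1]=0xe1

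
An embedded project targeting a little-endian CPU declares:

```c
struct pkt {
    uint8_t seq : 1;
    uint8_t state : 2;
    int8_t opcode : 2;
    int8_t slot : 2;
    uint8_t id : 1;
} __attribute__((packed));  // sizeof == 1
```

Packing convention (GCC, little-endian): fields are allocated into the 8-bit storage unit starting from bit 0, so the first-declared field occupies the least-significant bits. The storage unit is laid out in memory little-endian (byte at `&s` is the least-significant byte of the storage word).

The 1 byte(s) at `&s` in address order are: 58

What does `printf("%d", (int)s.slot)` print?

[0]=0x58 (little-endian) → word 0x58
seq:1 @ bit 0 → (0x58>>0)&0x1 = 0x0
state:2 @ bit 1 → (0x58>>1)&0x3 = 0x0
opcode:2 @ bit 3 → (0x58>>3)&0x3 = 0x3
slot:2 @ bit 5 → (0x58>>5)&0x3 = 0x2  ←
id:1 @ bit 7 → (0x58>>7)&0x1 = 0x0
slot signed 2b, MSB=1: 2 - 4 = -2

-2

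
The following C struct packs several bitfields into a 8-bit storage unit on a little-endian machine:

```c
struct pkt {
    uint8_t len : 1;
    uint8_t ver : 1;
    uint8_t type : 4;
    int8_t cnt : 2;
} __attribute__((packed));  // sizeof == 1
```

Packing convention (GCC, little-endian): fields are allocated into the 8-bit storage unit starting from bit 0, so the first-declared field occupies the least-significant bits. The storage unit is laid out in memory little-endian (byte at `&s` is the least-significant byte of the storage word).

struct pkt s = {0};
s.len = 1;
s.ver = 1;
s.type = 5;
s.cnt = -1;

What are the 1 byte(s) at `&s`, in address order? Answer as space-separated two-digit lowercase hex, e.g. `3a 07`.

d7

len (1b) val=1 bits=0x1 at bit 0: 0x01
ver (1b) val=1 bits=0x1 at bit 1: 0x03
type (4b) val=5 bits=0x5 at bit 2: 0x17
cnt (2b) val=-1 bits=0x3 at bit 6: 0xd7
word = 0xd7 → little-endian bytes:
  [0]=0xd7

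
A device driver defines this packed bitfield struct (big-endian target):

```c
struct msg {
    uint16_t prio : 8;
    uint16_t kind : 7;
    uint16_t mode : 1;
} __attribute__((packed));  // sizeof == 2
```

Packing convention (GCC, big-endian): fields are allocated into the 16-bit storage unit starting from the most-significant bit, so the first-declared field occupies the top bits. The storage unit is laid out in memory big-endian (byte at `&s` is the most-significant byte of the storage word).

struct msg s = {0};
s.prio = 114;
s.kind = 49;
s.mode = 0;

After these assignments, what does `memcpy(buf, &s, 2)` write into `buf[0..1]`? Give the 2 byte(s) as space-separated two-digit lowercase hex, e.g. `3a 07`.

prio (8b) val=114 bits=0x72 at bit 8: 0x7200
kind (7b) val=49 bits=0x31 at bit 1: 0x7262
mode (1b) val=0 bits=0x0 at bit 0: 0x7262
word = 0x7262 → big-endian bytes:
  [0]=0x72  [1]=0x62

72 62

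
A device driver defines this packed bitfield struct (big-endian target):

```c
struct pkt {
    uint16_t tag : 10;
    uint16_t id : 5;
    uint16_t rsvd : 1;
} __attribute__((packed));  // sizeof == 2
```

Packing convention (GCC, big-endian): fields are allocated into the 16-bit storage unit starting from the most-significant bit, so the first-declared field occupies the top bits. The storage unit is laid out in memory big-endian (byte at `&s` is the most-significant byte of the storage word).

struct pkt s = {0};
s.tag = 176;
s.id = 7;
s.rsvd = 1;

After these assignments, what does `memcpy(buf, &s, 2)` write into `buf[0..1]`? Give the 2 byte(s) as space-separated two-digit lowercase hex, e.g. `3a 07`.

tag:10 = 176 → 0xb0 << 6 → word 0x2c00
id:5 = 7 → 0x7 << 1 → word 0x2c0e
rsvd:1 = 1 → 0x1 << 0 → word 0x2c0f
word = 0x2c0f → big-endian bytes:
  [0]=0x2c  [1]=0x0f

2c 0f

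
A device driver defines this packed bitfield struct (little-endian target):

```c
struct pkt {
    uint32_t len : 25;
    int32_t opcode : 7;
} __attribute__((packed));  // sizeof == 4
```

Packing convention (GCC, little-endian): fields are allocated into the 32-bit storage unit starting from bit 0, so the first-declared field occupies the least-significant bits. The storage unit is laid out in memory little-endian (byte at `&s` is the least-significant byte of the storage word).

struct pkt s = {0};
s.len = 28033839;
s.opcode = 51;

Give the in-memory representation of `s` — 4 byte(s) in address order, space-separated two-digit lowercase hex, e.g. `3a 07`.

len:25 = 28033839 → 0x1abc32f << 0 → word 0x01abc32f
opcode:7 = 51 → 0x33 << 25 → word 0x67abc32f
word = 0x67abc32f → little-endian bytes:
  [0]=0x2f  [1]=0xc3  [2]=0xab  [3]=0x67

2f c3 ab 67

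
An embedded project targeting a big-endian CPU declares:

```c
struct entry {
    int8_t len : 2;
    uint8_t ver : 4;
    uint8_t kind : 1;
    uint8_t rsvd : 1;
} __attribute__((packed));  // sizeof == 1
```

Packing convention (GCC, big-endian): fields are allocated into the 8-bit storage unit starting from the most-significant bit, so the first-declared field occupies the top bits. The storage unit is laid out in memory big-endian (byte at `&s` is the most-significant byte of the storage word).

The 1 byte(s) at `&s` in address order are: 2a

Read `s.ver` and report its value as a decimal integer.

10

[0]=0x2a (big-endian) → word 0x2a
len:2 @ bit 6 → (0x2a>>6)&0x3 = 0x0
ver:4 @ bit 2 → (0x2a>>2)&0xf = 0xa  ←
kind:1 @ bit 1 → (0x2a>>1)&0x1 = 0x1
rsvd:1 @ bit 0 → (0x2a>>0)&0x1 = 0x0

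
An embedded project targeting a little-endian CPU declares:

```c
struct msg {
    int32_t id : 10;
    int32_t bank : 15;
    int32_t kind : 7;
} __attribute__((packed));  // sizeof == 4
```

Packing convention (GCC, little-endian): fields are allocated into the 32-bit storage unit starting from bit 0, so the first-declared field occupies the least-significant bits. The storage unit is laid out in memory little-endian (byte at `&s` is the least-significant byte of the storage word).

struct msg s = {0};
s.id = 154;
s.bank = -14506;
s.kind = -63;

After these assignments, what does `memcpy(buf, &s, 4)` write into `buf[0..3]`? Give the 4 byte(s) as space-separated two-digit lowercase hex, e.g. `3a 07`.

9a 58 1d 83

id:10 = 154 → 0x9a << 0 → word 0x0000009a
bank:15 = -14506 → 0x4756 << 10 → word 0x011d589a
kind:7 = -63 → 0x41 << 25 → word 0x831d589a
word = 0x831d589a → little-endian bytes:
  [0]=0x9a  [1]=0x58  [2]=0x1d  [3]=0x83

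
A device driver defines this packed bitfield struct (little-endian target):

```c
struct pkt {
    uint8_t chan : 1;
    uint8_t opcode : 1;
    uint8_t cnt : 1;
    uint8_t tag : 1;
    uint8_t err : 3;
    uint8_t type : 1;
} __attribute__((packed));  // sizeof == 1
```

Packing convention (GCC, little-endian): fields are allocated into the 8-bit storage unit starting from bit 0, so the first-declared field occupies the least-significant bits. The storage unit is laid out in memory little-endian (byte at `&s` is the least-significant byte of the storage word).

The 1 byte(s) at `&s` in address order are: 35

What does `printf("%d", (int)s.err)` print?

3

[0]=0x35 (little-endian) → word 0x35
chan [0+:1] = (word>>0) & 0x1 = 1
opcode [1+:1] = (word>>1) & 0x1 = 0
cnt [2+:1] = (word>>2) & 0x1 = 1
tag [3+:1] = (word>>3) & 0x1 = 0
err [4+:3] = (word>>4) & 0x7 = 3  ←
type [7+:1] = (word>>7) & 0x1 = 0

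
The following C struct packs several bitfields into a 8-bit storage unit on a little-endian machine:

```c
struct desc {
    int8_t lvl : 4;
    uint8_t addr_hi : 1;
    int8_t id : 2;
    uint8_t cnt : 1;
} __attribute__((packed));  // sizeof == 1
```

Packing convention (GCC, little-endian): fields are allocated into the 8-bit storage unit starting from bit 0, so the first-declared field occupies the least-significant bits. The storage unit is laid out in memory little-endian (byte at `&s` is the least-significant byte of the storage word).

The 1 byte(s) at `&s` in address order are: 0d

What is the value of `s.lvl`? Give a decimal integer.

[0]=0x0d (little-endian) → word 0x0d
lvl [0+:4] = (word>>0) & 0xf = 13  ←
addr_hi [4+:1] = (word>>4) & 0x1 = 0
id [5+:2] = (word>>5) & 0x3 = 0
cnt [7+:1] = (word>>7) & 0x1 = 0
lvl signed 4b, MSB=1: 13 - 16 = -3

-3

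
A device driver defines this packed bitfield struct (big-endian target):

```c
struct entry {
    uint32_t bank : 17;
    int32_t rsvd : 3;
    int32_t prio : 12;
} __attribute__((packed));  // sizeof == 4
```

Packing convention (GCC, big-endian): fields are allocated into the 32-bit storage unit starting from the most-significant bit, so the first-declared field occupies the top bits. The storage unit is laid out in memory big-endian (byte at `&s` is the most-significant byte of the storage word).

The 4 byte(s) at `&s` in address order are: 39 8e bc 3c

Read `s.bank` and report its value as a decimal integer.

29469

[0]=0x39 [1]=0x8e [2]=0xbc [3]=0x3c (big-endian) → word 0x398ebc3c
bank [15+:17] = (word>>15) & 0x1ffff = 29469  ←
rsvd [12+:3] = (word>>12) & 0x7 = 3
prio [0+:12] = (word>>0) & 0xfff = 3132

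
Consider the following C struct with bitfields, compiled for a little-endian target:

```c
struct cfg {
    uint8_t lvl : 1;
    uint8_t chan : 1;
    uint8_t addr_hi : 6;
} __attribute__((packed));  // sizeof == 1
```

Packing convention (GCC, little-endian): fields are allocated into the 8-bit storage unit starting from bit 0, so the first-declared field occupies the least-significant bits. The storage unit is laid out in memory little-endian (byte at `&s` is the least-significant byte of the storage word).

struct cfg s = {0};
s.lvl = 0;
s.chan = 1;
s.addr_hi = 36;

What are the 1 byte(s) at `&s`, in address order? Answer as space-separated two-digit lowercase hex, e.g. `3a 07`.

92

[0+:1] lvl=0 & 0x1 = 0x0; word=0x00
[1+:1] chan=1 & 0x1 = 0x1; word=0x02
[2+:6] addr_hi=36 & 0x3f = 0x24; word=0x92
word = 0x92 → little-endian bytes:
  [0]=0x92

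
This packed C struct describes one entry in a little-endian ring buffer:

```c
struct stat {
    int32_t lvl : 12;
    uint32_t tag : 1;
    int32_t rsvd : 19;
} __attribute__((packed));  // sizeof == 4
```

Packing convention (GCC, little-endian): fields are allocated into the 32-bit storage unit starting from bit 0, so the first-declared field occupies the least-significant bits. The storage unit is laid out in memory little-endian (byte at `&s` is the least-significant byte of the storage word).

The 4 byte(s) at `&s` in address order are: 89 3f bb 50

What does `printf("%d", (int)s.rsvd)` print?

[0]=0x89 [1]=0x3f [2]=0xbb [3]=0x50 (little-endian) → word 0x50bb3f89
lvl [0+:12] = (word>>0) & 0xfff = 3977
tag [12+:1] = (word>>12) & 0x1 = 1
rsvd [13+:19] = (word>>13) & 0x7ffff = 165337  ←
rsvd signed 19b, MSB=0: value = 165337

165337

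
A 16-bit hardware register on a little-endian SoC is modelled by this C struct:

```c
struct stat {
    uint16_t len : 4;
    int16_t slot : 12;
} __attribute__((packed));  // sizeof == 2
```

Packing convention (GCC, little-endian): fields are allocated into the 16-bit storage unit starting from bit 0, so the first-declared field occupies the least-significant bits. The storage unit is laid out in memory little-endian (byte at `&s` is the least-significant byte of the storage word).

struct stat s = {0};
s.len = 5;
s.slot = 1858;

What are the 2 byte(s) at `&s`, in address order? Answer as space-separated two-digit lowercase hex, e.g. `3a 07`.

len (4b) val=5 bits=0x5 at bit 0: 0x0005
slot (12b) val=1858 bits=0x742 at bit 4: 0x7425
word = 0x7425 → little-endian bytes:
  [0]=0x25  [1]=0x74

25 74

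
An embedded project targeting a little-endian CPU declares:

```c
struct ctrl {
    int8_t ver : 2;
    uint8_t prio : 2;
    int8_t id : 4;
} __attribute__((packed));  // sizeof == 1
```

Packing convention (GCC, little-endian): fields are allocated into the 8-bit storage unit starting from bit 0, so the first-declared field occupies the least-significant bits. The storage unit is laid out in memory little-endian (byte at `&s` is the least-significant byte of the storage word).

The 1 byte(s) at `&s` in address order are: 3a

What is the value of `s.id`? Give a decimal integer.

[0]=0x3a (little-endian) → word 0x3a
ver:2 @ bit 0 → (0x3a>>0)&0x3 = 0x2
prio:2 @ bit 2 → (0x3a>>2)&0x3 = 0x2
id:4 @ bit 4 → (0x3a>>4)&0xf = 0x3  ←
id signed 4b, MSB=0: value = 3

3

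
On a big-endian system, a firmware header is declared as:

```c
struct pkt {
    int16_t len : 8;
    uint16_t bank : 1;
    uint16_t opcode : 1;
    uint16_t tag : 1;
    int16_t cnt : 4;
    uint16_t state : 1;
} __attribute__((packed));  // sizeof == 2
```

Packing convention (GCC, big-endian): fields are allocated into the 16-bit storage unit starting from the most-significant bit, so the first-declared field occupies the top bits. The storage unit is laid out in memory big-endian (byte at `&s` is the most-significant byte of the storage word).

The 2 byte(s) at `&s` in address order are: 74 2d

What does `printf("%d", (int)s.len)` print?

[0]=0x74 [1]=0x2d (big-endian) → word 0x742d
len:8 @ bit 8 → (0x742d>>8)&0xff = 0x74  ←
bank:1 @ bit 7 → (0x742d>>7)&0x1 = 0x0
opcode:1 @ bit 6 → (0x742d>>6)&0x1 = 0x0
tag:1 @ bit 5 → (0x742d>>5)&0x1 = 0x1
cnt:4 @ bit 1 → (0x742d>>1)&0xf = 0x6
state:1 @ bit 0 → (0x742d>>0)&0x1 = 0x1
len signed 8b, MSB=0: value = 116

116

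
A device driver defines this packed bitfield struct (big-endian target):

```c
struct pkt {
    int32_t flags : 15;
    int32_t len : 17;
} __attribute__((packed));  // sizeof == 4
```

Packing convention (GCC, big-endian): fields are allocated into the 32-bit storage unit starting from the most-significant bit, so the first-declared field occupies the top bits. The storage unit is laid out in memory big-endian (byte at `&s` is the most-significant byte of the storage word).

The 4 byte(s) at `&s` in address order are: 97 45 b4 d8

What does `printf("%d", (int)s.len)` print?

-19240

[0]=0x97 [1]=0x45 [2]=0xb4 [3]=0xd8 (big-endian) → word 0x9745b4d8
flags [17+:15] = (word>>17) & 0x7fff = 19362
len [0+:17] = (word>>0) & 0x1ffff = 111832  ←
len signed 17b, MSB=1: 111832 - 131072 = -19240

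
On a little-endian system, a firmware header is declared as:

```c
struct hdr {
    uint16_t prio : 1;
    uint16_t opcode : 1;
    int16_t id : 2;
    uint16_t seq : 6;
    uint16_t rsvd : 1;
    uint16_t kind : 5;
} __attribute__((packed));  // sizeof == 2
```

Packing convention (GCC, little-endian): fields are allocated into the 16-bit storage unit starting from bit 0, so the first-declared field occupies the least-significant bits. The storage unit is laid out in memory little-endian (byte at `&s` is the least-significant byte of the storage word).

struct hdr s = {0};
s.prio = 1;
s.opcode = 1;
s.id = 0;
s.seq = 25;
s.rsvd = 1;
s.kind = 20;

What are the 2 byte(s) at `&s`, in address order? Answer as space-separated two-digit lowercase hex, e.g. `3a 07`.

93 a5

prio (1b) val=1 bits=0x1 at bit 0: 0x0001
opcode (1b) val=1 bits=0x1 at bit 1: 0x0003
id (2b) val=0 bits=0x0 at bit 2: 0x0003
seq (6b) val=25 bits=0x19 at bit 4: 0x0193
rsvd (1b) val=1 bits=0x1 at bit 10: 0x0593
kind (5b) val=20 bits=0x14 at bit 11: 0xa593
word = 0xa593 → little-endian bytes:
  [0]=0x93  [1]=0xa5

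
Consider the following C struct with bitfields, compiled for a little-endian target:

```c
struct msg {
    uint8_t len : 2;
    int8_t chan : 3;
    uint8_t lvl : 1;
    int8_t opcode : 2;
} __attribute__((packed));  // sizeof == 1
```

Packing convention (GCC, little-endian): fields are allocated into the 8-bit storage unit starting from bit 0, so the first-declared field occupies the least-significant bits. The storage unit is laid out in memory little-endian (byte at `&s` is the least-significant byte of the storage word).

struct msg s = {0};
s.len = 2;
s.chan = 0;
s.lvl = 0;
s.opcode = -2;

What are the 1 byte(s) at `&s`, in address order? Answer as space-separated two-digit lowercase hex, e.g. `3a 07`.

len (2b) val=2 bits=0x2 at bit 0: 0x02
chan (3b) val=0 bits=0x0 at bit 2: 0x02
lvl (1b) val=0 bits=0x0 at bit 5: 0x02
opcode (2b) val=-2 bits=0x2 at bit 6: 0x82
word = 0x82 → little-endian bytes:
  [0]=0x82

82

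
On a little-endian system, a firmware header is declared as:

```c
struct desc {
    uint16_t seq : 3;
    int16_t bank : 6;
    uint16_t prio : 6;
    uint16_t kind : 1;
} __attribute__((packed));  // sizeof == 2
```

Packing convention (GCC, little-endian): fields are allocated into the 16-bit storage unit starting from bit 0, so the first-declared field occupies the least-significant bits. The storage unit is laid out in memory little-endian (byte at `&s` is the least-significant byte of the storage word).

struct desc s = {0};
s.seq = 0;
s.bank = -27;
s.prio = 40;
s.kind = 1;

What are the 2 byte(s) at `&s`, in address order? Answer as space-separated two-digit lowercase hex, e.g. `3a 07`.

28 d1

seq (3b) val=0 bits=0x0 at bit 0: 0x0000
bank (6b) val=-27 bits=0x25 at bit 3: 0x0128
prio (6b) val=40 bits=0x28 at bit 9: 0x5128
kind (1b) val=1 bits=0x1 at bit 15: 0xd128
word = 0xd128 → little-endian bytes:
  [0]=0x28  [1]=0xd1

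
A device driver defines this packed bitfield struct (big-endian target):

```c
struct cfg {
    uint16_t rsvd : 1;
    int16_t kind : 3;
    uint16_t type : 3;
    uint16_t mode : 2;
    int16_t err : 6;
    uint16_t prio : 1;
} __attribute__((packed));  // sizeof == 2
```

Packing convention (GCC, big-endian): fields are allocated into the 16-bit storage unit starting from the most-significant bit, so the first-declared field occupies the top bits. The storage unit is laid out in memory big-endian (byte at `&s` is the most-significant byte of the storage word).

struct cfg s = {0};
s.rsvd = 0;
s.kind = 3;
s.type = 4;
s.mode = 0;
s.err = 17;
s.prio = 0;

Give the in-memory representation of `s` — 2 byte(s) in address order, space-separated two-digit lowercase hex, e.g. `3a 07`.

rsvd (1b) val=0 bits=0x0 at bit 15: 0x0000
kind (3b) val=3 bits=0x3 at bit 12: 0x3000
type (3b) val=4 bits=0x4 at bit 9: 0x3800
mode (2b) val=0 bits=0x0 at bit 7: 0x3800
err (6b) val=17 bits=0x11 at bit 1: 0x3822
prio (1b) val=0 bits=0x0 at bit 0: 0x3822
word = 0x3822 → big-endian bytes:
  [0]=0x38  [1]=0x22

38 22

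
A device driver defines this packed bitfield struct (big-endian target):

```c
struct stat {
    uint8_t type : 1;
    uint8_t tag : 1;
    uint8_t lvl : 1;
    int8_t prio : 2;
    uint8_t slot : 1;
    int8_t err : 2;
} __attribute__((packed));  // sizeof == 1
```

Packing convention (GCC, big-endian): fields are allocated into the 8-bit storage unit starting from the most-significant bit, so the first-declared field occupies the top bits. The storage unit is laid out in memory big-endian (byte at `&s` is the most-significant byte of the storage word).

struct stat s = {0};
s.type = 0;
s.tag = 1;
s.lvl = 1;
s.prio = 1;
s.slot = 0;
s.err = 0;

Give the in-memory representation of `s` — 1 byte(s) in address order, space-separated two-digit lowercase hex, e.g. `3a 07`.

type:1 = 0 → 0x0 << 7 → word 0x00
tag:1 = 1 → 0x1 << 6 → word 0x40
lvl:1 = 1 → 0x1 << 5 → word 0x60
prio:2 = 1 → 0x1 << 3 → word 0x68
slot:1 = 0 → 0x0 << 2 → word 0x68
err:2 = 0 → 0x0 << 0 → word 0x68
word = 0x68 → big-endian bytes:
  [0]=0x68

68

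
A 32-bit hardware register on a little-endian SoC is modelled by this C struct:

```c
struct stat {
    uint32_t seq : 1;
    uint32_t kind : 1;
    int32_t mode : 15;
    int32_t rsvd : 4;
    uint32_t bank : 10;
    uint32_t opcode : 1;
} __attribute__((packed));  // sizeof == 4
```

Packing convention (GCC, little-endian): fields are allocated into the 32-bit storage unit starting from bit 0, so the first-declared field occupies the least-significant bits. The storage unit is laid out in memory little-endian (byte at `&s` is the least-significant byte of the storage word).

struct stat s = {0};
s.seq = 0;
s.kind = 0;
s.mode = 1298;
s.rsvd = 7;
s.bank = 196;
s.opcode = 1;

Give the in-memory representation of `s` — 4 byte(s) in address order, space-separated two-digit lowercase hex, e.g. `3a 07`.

seq:1 = 0 → 0x0 << 0 → word 0x00000000
kind:1 = 0 → 0x0 << 1 → word 0x00000000
mode:15 = 1298 → 0x512 << 2 → word 0x00001448
rsvd:4 = 7 → 0x7 << 17 → word 0x000e1448
bank:10 = 196 → 0xc4 << 21 → word 0x188e1448
opcode:1 = 1 → 0x1 << 31 → word 0x988e1448
word = 0x988e1448 → little-endian bytes:
  [0]=0x48  [1]=0x14  [2]=0x8e  [3]=0x98

48 14 8e 98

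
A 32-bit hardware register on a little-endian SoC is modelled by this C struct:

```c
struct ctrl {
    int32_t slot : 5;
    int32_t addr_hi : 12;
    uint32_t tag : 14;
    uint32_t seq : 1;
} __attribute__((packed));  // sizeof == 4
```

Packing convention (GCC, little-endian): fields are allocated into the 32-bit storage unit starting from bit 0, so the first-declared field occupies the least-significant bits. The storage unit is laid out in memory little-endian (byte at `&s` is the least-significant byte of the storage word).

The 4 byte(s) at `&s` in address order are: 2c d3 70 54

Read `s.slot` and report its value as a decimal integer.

[0]=0x2c [1]=0xd3 [2]=0x70 [3]=0x54 (little-endian) → word 0x5470d32c
slot:5 @ bit 0 → (0x5470d32c>>0)&0x1f = 0xc  ←
addr_hi:12 @ bit 5 → (0x5470d32c>>5)&0xfff = 0x699
tag:14 @ bit 17 → (0x5470d32c>>17)&0x3fff = 0x2a38
seq:1 @ bit 31 → (0x5470d32c>>31)&0x1 = 0x0
slot signed 5b, MSB=0: value = 12

12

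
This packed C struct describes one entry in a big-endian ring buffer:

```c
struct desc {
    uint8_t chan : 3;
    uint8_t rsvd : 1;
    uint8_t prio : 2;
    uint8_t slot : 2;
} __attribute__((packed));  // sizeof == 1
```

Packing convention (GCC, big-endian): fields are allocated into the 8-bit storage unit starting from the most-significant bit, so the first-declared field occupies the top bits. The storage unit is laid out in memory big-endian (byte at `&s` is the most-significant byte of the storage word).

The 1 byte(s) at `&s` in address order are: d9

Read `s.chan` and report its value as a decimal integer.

[0]=0xd9 (big-endian) → word 0xd9
chan [5+:3] = (word>>5) & 0x7 = 6  ←
rsvd [4+:1] = (word>>4) & 0x1 = 1
prio [2+:2] = (word>>2) & 0x3 = 2
slot [0+:2] = (word>>0) & 0x3 = 1

6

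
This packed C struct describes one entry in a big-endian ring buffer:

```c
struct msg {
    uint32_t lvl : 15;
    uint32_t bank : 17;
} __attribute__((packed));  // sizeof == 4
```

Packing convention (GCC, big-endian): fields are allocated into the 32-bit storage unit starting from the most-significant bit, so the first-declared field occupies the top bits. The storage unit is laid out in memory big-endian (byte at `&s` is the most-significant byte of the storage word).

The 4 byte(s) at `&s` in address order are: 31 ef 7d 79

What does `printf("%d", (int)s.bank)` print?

[0]=0x31 [1]=0xef [2]=0x7d [3]=0x79 (big-endian) → word 0x31ef7d79
lvl:15 @ bit 17 → (0x31ef7d79>>17)&0x7fff = 0x18f7
bank:17 @ bit 0 → (0x31ef7d79>>0)&0x1ffff = 0x17d79  ←

97657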